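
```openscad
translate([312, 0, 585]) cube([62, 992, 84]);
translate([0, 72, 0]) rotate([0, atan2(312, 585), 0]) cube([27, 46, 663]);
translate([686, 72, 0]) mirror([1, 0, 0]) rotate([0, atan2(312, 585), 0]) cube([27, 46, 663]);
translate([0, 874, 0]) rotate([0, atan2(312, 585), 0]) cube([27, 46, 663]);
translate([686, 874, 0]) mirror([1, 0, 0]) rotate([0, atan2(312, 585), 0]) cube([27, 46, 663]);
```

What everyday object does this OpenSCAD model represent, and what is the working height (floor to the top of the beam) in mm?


A sawhorse. The overall height is 669 mm.

A beam across two mirrored pairs of raked legs — a sawhorse. The beam's underside is at z = 585 (matching the legs' vertical rise in atan2(312, 585)) and the beam is 84 mm tall, so its top is at 585 + 84 = 669 mm. The raked legs top out at the beam's underside, so that is the highest point.


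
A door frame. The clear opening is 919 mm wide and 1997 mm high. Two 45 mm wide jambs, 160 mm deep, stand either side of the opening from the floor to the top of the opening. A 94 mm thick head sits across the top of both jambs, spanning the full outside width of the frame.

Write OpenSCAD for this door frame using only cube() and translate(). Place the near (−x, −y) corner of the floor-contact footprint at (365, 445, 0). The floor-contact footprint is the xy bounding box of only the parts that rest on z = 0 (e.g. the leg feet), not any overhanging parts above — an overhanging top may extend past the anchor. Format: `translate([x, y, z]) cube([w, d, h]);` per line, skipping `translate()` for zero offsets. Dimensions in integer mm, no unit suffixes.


translate([365, 445, 0]) cube([45, 160, 1997]);
translate([1329, 445, 0]) cube([45, 160, 1997]);
translate([365, 445, 1997]) cube([1009, 160, 94]);


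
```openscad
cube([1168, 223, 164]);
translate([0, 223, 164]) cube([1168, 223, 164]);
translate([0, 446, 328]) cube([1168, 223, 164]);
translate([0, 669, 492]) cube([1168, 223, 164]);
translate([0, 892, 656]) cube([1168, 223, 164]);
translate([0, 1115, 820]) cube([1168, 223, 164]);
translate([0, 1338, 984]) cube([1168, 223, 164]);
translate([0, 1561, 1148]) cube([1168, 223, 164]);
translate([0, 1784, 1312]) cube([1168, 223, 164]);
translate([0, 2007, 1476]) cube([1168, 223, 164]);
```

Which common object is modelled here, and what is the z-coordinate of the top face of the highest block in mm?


A staircase. The total rise is 1640 mm.

10 identical blocks, each offset up and back from the previous — a staircase. Each step is 164 mm tall and there are 10 of them, so the total rise is 10 × 164 = 1640 mm.


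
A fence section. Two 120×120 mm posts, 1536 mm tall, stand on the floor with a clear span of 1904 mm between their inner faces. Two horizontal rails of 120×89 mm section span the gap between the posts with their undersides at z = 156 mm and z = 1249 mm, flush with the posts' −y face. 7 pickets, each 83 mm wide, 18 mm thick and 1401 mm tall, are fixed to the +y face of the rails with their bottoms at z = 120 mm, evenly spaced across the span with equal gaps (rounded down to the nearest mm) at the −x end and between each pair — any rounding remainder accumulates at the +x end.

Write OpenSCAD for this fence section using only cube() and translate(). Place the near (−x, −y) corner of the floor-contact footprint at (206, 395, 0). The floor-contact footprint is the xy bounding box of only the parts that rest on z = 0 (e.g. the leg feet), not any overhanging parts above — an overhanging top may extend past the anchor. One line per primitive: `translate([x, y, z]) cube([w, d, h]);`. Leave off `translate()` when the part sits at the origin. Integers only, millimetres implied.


translate([206, 395, 0]) cube([120, 120, 1536]);
translate([2230, 395, 0]) cube([120, 120, 1536]);
translate([326, 395, 156]) cube([1904, 120, 89]);
translate([326, 395, 1249]) cube([1904, 120, 89]);
translate([491, 515, 120]) cube([83, 18, 1401]);
translate([739, 515, 120]) cube([83, 18, 1401]);
translate([987, 515, 120]) cube([83, 18, 1401]);
translate([1235, 515, 120]) cube([83, 18, 1401]);
translate([1483, 515, 120]) cube([83, 18, 1401]);
translate([1731, 515, 120]) cube([83, 18, 1401]);
translate([1979, 515, 120]) cube([83, 18, 1401]);


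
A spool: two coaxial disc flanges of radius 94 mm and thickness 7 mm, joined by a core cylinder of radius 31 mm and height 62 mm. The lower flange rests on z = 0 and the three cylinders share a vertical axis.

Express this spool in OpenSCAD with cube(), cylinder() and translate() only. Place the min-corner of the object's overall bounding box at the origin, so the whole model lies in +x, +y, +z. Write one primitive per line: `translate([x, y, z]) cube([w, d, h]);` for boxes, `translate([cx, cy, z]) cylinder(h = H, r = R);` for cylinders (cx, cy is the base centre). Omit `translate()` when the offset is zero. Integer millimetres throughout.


translate([94, 94, 0]) cylinder(h = 7, r = 94);
translate([94, 94, 7]) cylinder(h = 62, r = 31);
translate([94, 94, 69]) cylinder(h = 7, r = 94);


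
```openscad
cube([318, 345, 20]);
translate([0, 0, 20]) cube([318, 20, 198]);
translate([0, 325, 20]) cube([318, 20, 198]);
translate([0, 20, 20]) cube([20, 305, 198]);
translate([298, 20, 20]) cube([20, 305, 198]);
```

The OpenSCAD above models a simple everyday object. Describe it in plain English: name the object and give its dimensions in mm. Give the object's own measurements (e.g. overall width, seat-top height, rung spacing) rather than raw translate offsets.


An open-topped rectangular box: outside dimensions 318×345×218 mm, with a uniform wall and base thickness of 20 mm. The base is a full 318×345 slab on the floor; four walls sit on top of the base. The front and back walls (the −y and +y sides) span the full width; the two side walls fit between them.


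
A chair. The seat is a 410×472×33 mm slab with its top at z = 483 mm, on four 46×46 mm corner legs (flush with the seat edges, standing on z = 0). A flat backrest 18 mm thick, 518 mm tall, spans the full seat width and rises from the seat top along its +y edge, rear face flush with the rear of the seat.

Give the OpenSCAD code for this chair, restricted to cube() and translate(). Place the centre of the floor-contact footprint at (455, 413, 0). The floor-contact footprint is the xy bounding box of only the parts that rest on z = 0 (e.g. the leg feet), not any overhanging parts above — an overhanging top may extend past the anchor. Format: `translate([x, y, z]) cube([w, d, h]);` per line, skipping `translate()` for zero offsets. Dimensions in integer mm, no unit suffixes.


translate([250, 177, 450]) cube([410, 472, 33]);
translate([250, 177, 0]) cube([46, 46, 450]);
translate([614, 177, 0]) cube([46, 46, 450]);
translate([250, 603, 0]) cube([46, 46, 450]);
translate([614, 603, 0]) cube([46, 46, 450]);
translate([250, 631, 483]) cube([410, 18, 518]);


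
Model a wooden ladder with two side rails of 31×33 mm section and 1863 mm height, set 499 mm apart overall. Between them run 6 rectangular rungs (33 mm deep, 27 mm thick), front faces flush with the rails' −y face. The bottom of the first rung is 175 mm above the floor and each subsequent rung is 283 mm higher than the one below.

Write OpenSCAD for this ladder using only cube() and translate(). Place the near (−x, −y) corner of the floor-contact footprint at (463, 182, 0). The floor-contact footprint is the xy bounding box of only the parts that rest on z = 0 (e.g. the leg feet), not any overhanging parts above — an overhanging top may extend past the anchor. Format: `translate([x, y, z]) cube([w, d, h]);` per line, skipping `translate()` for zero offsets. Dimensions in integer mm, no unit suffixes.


// rung span = 499 - 2*31 = 437
// rung[k] z = 175 + k*283
translate([463, 182, 0]) cube([31, 33, 1863]);
translate([931, 182, 0]) cube([31, 33, 1863]);
translate([494, 182, 175]) cube([437, 33, 27]);
translate([494, 182, 458]) cube([437, 33, 27]);
translate([494, 182, 741]) cube([437, 33, 27]);
translate([494, 182, 1024]) cube([437, 33, 27]);
translate([494, 182, 1307]) cube([437, 33, 27]);
translate([494, 182, 1590]) cube([437, 33, 27]);


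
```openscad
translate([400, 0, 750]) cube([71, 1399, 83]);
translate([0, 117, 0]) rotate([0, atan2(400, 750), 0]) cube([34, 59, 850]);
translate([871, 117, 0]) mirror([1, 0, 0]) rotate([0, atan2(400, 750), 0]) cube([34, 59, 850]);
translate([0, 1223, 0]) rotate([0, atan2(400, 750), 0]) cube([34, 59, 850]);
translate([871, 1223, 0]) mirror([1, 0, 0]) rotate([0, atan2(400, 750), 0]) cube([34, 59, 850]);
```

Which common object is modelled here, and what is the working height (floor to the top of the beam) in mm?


A sawhorse. The overall height is 833 mm.

A beam across two mirrored pairs of raked legs — a sawhorse. The beam's underside is at z = 750 (matching the legs' vertical rise in atan2(400, 750)) and the beam is 83 mm tall, so its top is at 750 + 83 = 833 mm. The raked legs top out at the beam's underside, so that is the highest point.


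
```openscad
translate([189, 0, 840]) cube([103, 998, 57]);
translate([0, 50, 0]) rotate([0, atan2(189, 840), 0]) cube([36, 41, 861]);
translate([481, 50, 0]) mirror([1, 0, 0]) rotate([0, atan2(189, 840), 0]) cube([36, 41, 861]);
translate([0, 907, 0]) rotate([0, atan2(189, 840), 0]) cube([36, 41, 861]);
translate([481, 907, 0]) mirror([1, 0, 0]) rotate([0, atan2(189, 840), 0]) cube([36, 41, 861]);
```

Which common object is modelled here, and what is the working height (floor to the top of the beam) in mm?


A sawhorse. The overall height is 897 mm.

A beam across two mirrored pairs of raked legs — a sawhorse. The beam's underside is at z = 840 (matching the legs' vertical rise in atan2(189, 840)) and the beam is 57 mm tall, so its top is at 840 + 57 = 897 mm. The raked legs top out at the beam's underside, so that is the highest point.


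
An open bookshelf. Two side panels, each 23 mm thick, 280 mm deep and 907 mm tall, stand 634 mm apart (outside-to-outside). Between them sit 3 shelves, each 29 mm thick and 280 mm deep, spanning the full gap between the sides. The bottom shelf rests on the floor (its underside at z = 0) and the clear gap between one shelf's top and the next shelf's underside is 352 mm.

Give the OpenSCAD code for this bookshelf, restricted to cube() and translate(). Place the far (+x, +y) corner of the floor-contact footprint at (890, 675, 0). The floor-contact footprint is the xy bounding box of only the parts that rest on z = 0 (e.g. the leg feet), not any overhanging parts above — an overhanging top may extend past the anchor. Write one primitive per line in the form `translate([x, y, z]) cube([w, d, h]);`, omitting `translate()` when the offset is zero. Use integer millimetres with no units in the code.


translate([256, 395, 0]) cube([23, 280, 907]);
translate([867, 395, 0]) cube([23, 280, 907]);
translate([279, 395, 0]) cube([588, 280, 29]);
translate([279, 395, 381]) cube([588, 280, 29]);
translate([279, 395, 762]) cube([588, 280, 29]);


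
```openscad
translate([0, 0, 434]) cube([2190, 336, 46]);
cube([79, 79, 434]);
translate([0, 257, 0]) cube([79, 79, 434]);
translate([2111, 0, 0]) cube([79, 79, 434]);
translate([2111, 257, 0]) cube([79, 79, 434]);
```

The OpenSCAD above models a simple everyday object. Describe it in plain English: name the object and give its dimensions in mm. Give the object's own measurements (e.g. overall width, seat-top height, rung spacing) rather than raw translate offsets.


A long wooden bench with a 2190 mm (x) × 336 mm (y) seat, 46 mm thick, its top surface 480 mm above the floor. Four 79 mm square legs at the seat corners, flush with the edges, run from z = 0 to the seat underside.


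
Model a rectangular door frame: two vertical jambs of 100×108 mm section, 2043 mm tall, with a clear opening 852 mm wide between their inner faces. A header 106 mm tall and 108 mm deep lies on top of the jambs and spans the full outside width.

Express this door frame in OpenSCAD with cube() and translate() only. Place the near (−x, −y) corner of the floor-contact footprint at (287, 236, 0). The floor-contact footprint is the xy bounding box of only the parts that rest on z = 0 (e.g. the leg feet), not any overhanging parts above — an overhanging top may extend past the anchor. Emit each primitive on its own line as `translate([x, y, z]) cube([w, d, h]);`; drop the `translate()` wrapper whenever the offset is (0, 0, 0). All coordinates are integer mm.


translate([287, 236, 0]) cube([100, 108, 2043]);
translate([1239, 236, 0]) cube([100, 108, 2043]);
translate([287, 236, 2043]) cube([1052, 108, 106]);


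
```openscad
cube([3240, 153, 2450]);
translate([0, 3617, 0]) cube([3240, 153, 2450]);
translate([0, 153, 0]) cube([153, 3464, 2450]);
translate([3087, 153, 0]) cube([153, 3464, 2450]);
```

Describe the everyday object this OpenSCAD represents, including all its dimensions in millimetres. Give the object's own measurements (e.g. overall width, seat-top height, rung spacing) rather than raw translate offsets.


The wall frame of a small rectangular building: four walls, each 2450 mm tall and 153 mm thick, enclosing a footprint 3240 mm (x) by 3770 mm (y) outside-to-outside, with no floor or roof. The front and back walls (the −y and +y sides) span the full width; the two side walls fit between them.


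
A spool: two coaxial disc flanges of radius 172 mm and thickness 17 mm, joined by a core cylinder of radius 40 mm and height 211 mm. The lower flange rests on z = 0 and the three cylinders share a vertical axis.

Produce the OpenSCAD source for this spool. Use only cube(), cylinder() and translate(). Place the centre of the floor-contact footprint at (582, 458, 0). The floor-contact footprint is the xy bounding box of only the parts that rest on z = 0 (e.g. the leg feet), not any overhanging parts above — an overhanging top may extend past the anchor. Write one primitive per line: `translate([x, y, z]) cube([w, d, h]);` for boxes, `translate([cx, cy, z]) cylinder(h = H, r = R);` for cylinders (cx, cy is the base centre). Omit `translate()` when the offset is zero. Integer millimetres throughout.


translate([582, 458, 0]) cylinder(h = 17, r = 172);
translate([582, 458, 17]) cylinder(h = 211, r = 40);
translate([582, 458, 228]) cylinder(h = 17, r = 172);


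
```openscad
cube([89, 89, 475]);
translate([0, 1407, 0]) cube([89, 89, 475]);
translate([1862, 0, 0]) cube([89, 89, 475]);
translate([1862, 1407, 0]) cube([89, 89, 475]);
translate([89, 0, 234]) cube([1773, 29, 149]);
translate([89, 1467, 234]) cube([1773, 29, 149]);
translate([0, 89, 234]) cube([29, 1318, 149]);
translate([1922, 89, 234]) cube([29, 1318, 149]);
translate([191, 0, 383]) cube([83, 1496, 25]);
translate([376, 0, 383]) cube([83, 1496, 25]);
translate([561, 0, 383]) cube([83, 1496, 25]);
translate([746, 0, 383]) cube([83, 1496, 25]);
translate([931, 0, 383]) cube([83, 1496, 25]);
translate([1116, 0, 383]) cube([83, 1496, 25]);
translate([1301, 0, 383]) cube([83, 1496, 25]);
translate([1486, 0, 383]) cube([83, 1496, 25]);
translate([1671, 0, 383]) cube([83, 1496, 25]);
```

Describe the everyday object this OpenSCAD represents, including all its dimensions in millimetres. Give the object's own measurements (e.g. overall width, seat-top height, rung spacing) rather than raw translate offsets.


A bed frame 1951 mm long (x) by 1496 mm wide (y). Four 89×89 mm corner posts, 475 mm tall, at the corners of the footprint. Four rails of 29 mm thickness and 149 mm height run between adjacent posts with their undersides at z = 234 mm, their outer faces flush with the outside of the frame (the two x-running rails run between the posts' inner faces; the two y-running rails run between the posts' inner faces). 9 slats, each 83 mm wide (x) and 25 mm thick, lie across the top of the two x-running rails, running the full 1496 mm width of the frame in y; along x they sit between the end posts with a 102 mm gap after the −x posts and between neighbouring slats, leaving 108 mm before the +x posts.


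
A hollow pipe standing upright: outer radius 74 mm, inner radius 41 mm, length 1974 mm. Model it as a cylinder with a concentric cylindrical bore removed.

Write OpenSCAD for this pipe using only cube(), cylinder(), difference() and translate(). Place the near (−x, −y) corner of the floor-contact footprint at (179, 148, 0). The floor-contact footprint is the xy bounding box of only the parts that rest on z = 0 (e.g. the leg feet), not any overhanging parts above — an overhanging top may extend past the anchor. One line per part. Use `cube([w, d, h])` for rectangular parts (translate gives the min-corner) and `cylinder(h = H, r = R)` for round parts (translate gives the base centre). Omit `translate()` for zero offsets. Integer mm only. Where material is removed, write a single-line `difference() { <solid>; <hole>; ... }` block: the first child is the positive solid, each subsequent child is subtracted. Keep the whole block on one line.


difference() { translate([253, 222, 0]) cylinder(h = 1974, r = 74); translate([253, 222, 0]) cylinder(h = 1974, r = 41); }


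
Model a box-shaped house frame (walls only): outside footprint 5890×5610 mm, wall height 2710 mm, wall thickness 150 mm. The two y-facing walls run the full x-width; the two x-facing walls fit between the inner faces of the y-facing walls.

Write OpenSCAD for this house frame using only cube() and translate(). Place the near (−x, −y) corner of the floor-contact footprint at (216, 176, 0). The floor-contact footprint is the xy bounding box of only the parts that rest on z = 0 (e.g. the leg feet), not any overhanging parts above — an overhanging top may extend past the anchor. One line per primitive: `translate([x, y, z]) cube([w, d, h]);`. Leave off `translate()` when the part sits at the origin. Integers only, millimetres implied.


translate([216, 176, 0]) cube([5890, 150, 2710]);
translate([216, 5636, 0]) cube([5890, 150, 2710]);
translate([216, 326, 0]) cube([150, 5310, 2710]);
translate([5956, 326, 0]) cube([150, 5310, 2710]);


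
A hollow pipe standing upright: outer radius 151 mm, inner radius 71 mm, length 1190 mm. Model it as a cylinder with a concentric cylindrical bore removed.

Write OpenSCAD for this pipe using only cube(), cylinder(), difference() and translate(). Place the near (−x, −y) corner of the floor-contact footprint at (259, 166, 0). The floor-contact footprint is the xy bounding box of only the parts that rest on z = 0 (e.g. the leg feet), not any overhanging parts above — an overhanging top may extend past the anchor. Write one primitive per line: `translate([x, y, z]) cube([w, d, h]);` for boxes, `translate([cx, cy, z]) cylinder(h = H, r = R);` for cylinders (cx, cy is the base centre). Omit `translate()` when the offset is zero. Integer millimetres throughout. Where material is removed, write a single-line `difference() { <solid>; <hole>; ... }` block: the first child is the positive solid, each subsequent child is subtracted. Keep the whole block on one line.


difference() { translate([410, 317, 0]) cylinder(h = 1190, r = 151); translate([410, 317, 0]) cylinder(h = 1190, r = 71); }


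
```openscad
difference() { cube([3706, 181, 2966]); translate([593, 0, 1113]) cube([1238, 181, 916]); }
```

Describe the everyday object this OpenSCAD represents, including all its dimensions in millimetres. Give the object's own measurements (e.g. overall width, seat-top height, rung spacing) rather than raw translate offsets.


A wall 3706 mm long (x), 181 mm thick (y), 2966 mm tall, with a rectangular window opening cut through it. The opening is 1238 mm wide and 916 mm tall; its sill is at z = 1113 mm and its near (−x) edge is 593 mm from the wall's −x end. The opening passes through the full wall thickness.


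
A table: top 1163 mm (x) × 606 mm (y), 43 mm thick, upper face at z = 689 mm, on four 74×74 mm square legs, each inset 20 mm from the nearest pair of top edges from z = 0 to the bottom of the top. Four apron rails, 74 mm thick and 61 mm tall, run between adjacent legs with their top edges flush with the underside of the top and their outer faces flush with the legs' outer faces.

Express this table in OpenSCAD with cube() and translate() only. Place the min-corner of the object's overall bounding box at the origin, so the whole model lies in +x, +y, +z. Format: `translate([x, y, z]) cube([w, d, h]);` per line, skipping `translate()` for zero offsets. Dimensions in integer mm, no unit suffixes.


translate([0, 0, 646]) cube([1163, 606, 43]);
translate([20, 20, 0]) cube([74, 74, 646]);
translate([1069, 20, 0]) cube([74, 74, 646]);
translate([20, 512, 0]) cube([74, 74, 646]);
translate([1069, 512, 0]) cube([74, 74, 646]);
translate([94, 20, 585]) cube([975, 74, 61]);
translate([94, 512, 585]) cube([975, 74, 61]);
translate([20, 94, 585]) cube([74, 418, 61]);
translate([1069, 94, 585]) cube([74, 418, 61]);


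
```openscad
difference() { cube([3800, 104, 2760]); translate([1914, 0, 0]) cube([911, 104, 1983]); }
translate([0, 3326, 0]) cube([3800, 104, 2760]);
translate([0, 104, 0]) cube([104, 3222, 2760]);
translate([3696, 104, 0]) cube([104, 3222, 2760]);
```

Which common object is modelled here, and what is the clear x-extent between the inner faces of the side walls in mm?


A single room. The interior width is 3592 mm.

Four walls enclosing a rectangle with a door in the front wall — a room. Outside width 3800 minus two 104 mm walls gives 3592 mm.


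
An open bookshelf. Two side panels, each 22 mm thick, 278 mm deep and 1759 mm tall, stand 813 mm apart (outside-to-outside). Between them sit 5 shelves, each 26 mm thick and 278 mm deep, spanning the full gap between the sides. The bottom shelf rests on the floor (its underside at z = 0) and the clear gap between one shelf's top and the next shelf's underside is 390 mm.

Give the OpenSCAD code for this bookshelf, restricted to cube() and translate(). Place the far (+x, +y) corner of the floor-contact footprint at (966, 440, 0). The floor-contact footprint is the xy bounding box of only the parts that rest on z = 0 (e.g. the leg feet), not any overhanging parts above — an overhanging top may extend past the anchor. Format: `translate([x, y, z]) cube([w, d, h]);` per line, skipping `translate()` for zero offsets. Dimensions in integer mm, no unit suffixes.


translate([153, 162, 0]) cube([22, 278, 1759]);
translate([944, 162, 0]) cube([22, 278, 1759]);
translate([175, 162, 0]) cube([769, 278, 26]);
translate([175, 162, 416]) cube([769, 278, 26]);
translate([175, 162, 832]) cube([769, 278, 26]);
translate([175, 162, 1248]) cube([769, 278, 26]);
translate([175, 162, 1664]) cube([769, 278, 26]);


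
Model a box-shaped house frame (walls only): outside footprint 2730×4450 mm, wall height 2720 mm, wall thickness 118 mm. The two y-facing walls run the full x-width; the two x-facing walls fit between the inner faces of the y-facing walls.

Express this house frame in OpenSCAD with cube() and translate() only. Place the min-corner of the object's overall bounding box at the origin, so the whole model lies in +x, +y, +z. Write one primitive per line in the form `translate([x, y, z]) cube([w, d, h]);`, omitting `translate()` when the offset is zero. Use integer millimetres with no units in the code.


cube([2730, 118, 2720]);
translate([0, 4332, 0]) cube([2730, 118, 2720]);
translate([0, 118, 0]) cube([118, 4214, 2720]);
translate([2612, 118, 0]) cube([118, 4214, 2720]);


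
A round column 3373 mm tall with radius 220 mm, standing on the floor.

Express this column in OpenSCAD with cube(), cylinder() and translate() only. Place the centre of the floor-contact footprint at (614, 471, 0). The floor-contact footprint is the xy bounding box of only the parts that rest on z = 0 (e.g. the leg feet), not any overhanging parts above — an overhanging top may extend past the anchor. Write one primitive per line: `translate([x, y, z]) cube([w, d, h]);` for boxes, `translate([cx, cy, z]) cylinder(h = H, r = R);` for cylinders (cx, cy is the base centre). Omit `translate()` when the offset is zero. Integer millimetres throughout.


translate([614, 471, 0]) cylinder(h = 3373, r = 220);


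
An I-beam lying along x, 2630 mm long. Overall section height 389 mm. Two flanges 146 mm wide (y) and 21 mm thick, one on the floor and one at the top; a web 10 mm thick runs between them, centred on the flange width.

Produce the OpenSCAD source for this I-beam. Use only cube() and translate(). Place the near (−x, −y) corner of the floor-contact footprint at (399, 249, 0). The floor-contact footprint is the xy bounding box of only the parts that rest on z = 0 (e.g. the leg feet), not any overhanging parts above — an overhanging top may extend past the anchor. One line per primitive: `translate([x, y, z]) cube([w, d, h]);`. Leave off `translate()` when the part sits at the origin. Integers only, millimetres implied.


translate([399, 249, 0]) cube([2630, 146, 21]);
translate([399, 317, 21]) cube([2630, 10, 347]);
translate([399, 249, 368]) cube([2630, 146, 21]);


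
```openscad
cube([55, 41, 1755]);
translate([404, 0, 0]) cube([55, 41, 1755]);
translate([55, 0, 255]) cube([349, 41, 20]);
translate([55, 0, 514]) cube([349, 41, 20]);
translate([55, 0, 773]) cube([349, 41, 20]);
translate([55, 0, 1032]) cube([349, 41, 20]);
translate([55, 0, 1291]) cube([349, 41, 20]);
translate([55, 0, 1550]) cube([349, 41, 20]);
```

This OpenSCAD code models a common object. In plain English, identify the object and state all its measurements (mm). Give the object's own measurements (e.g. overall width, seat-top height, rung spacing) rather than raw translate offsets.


A straight ladder. Two 55×41 mm vertical rails, 1755 mm tall, stand 459 mm apart (outside-to-outside) with their front faces coplanar on the −y side. 6 rungs, each 41 mm deep and 20 mm tall, span between the inner faces of the rails, front faces flush with the rails. The lowest rung's underside is at z = 255 mm and rungs are spaced 259 mm apart (underside to underside).


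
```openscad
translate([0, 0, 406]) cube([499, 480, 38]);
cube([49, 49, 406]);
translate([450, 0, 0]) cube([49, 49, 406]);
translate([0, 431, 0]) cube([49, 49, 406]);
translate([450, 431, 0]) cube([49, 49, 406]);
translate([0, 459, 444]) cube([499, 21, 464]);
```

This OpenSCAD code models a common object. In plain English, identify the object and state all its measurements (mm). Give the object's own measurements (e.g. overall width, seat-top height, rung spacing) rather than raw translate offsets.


A chair. The seat is a 499×480×38 mm slab with its top at z = 444 mm, on four 49×49 mm corner legs (flush with the seat edges, standing on z = 0). A flat backrest 21 mm thick, 464 mm tall, spans the full seat width and rises from the seat top along its +y edge, rear face flush with the rear of the seat.


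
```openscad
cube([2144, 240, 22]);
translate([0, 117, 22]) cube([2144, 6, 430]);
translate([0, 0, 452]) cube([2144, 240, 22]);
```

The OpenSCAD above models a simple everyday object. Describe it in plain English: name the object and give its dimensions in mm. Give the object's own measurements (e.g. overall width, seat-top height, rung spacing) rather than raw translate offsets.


An I-beam lying along x, 2144 mm long. Overall section height 474 mm. Two flanges 240 mm wide (y) and 22 mm thick, one on the floor and one at the top; a web 6 mm thick runs between them, centred on the flange width.


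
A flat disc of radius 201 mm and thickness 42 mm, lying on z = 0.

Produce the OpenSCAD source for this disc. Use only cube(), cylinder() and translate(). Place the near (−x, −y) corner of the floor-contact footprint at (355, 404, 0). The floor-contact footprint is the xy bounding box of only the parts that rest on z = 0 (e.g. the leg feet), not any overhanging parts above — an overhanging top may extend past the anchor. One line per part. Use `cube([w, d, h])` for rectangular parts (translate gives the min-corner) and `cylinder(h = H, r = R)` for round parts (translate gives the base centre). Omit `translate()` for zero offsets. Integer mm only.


translate([556, 605, 0]) cylinder(h = 42, r = 201);


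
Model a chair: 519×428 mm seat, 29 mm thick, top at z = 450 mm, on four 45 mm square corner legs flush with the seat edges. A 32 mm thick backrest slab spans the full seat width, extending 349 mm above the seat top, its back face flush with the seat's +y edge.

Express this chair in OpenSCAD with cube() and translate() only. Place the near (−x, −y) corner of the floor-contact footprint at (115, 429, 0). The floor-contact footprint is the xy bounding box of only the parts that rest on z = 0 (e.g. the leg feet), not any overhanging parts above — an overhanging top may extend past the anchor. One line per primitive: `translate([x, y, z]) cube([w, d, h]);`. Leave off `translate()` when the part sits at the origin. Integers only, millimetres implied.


translate([115, 429, 421]) cube([519, 428, 29]);
translate([115, 429, 0]) cube([45, 45, 421]);
translate([589, 429, 0]) cube([45, 45, 421]);
translate([115, 812, 0]) cube([45, 45, 421]);
translate([589, 812, 0]) cube([45, 45, 421]);
translate([115, 825, 450]) cube([519, 32, 349]);


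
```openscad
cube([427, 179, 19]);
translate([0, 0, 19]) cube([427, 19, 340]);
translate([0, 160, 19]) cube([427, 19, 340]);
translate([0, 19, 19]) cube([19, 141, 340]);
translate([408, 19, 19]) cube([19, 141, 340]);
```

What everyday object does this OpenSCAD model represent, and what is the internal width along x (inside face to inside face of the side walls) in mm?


An open box. The internal width is 389 mm.

A 427×179 base slab with four walls standing on it — an open box. The base is 427 mm wide and the walls are 19 mm thick, so the internal width is 427 − 2 × 19 = 389 mm.


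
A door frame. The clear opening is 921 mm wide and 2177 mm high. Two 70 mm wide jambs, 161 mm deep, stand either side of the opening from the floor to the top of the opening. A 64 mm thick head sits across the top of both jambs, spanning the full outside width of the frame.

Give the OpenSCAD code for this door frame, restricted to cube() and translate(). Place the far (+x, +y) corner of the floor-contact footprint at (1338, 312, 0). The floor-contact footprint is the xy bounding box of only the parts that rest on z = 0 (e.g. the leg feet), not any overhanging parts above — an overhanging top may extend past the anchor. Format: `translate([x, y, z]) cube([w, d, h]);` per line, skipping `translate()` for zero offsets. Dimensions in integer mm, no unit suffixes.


translate([277, 151, 0]) cube([70, 161, 2177]);
translate([1268, 151, 0]) cube([70, 161, 2177]);
translate([277, 151, 2177]) cube([1061, 161, 64]);


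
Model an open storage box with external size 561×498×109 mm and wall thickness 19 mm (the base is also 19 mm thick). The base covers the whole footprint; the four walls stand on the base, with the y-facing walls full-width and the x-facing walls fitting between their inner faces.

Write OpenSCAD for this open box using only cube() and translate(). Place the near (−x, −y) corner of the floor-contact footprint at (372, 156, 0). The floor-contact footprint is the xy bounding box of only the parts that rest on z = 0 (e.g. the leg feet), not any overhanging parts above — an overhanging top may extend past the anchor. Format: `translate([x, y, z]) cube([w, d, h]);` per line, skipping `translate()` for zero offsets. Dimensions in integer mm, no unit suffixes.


translate([372, 156, 0]) cube([561, 498, 19]);
translate([372, 156, 19]) cube([561, 19, 90]);
translate([372, 635, 19]) cube([561, 19, 90]);
translate([372, 175, 19]) cube([19, 460, 90]);
translate([914, 175, 19]) cube([19, 460, 90]);


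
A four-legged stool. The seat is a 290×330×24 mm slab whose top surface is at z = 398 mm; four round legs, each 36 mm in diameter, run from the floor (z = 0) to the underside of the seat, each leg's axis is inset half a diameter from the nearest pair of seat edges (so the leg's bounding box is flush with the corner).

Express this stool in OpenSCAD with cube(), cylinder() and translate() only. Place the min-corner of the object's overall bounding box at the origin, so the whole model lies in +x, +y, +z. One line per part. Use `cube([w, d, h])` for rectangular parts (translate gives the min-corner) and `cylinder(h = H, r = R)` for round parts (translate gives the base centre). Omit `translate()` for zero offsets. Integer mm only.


translate([0, 0, 374]) cube([290, 330, 24]);
translate([18, 18, 0]) cylinder(h = 374, r = 18);
translate([272, 18, 0]) cylinder(h = 374, r = 18);
translate([18, 312, 0]) cylinder(h = 374, r = 18);
translate([272, 312, 0]) cylinder(h = 374, r = 18);


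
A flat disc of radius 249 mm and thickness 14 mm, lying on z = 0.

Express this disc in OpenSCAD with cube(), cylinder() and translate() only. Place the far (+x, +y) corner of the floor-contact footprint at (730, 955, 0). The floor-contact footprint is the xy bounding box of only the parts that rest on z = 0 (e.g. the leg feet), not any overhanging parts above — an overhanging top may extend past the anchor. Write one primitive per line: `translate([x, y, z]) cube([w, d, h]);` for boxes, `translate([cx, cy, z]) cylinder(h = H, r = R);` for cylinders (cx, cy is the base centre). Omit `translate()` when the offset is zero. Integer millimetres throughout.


translate([481, 706, 0]) cylinder(h = 14, r = 249);


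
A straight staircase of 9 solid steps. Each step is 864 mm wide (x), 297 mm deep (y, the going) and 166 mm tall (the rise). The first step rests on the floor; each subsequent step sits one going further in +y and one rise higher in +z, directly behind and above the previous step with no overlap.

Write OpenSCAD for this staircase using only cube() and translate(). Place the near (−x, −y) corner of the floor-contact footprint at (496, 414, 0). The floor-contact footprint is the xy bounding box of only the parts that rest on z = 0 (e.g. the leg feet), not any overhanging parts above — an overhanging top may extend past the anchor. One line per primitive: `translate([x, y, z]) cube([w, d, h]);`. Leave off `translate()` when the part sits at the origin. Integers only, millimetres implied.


translate([496, 414, 0]) cube([864, 297, 166]);
translate([496, 711, 166]) cube([864, 297, 166]);
translate([496, 1008, 332]) cube([864, 297, 166]);
translate([496, 1305, 498]) cube([864, 297, 166]);
translate([496, 1602, 664]) cube([864, 297, 166]);
translate([496, 1899, 830]) cube([864, 297, 166]);
translate([496, 2196, 996]) cube([864, 297, 166]);
translate([496, 2493, 1162]) cube([864, 297, 166]);
translate([496, 2790, 1328]) cube([864, 297, 166]);


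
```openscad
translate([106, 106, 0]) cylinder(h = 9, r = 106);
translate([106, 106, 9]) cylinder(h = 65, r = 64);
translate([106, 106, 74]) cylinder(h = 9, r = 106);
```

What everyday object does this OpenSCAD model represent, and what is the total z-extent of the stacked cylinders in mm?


A spool. The overall height is 83 mm.

Three coaxial cylinders, large–small–large — a spool. Two 9 mm flanges and a 65 mm core give 9 + 65 + 9 = 83 mm.


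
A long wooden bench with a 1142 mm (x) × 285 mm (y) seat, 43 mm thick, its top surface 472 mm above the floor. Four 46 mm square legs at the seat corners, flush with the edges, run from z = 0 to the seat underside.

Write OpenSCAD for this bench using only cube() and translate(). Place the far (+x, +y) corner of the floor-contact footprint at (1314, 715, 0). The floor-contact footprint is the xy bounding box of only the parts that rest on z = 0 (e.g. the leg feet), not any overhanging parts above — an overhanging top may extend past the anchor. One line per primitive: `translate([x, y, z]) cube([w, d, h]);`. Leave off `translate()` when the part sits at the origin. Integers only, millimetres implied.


translate([172, 430, 429]) cube([1142, 285, 43]);
translate([172, 430, 0]) cube([46, 46, 429]);
translate([172, 669, 0]) cube([46, 46, 429]);
translate([1268, 430, 0]) cube([46, 46, 429]);
translate([1268, 669, 0]) cube([46, 46, 429]);


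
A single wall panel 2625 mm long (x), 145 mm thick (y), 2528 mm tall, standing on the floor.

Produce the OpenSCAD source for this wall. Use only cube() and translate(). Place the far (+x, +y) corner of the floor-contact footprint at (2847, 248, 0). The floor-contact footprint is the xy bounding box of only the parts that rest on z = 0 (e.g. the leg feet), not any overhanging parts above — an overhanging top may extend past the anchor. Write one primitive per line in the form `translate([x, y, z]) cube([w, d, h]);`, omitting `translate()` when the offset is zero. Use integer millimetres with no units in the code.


translate([222, 103, 0]) cube([2625, 145, 2528]);


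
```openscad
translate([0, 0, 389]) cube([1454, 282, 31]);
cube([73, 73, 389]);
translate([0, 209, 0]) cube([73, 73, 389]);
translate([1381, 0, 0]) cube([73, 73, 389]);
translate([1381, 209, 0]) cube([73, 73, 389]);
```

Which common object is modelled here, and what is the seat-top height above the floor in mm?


A bench. The seat-top height is 420 mm.

A long slab on four corner posts — a bench. The slab sits at z = 389 with thickness 31, so the top is 389 + 31 = 420 mm.


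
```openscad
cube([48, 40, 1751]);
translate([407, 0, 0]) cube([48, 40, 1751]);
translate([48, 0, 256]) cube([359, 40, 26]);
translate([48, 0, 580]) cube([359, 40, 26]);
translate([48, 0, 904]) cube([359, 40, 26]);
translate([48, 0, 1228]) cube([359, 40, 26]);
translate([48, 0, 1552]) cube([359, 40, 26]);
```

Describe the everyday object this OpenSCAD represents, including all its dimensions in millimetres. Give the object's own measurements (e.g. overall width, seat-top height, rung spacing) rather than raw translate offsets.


A straight ladder. Two 48×40 mm vertical rails, 1751 mm tall, stand 455 mm apart (outside-to-outside) with their front faces coplanar on the −y side. 5 rungs, each 40 mm deep and 26 mm tall, span between the inner faces of the rails, front faces flush with the rails. The lowest rung's underside is at z = 256 mm and rungs are spaced 324 mm apart (underside to underside).


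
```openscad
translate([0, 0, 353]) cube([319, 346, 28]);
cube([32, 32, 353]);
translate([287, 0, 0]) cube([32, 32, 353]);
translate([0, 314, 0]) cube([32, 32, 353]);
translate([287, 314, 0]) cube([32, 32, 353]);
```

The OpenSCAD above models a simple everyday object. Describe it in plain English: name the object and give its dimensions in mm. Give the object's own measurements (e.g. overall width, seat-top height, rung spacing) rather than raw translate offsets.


A simple wooden stool: a rectangular seat 319 mm (x) by 346 mm (y), 28 mm thick, top face at z = 381 mm, on four square legs, each 32×32 mm in cross-section. The legs rest on z = 0, each flush with a corner of the seat.


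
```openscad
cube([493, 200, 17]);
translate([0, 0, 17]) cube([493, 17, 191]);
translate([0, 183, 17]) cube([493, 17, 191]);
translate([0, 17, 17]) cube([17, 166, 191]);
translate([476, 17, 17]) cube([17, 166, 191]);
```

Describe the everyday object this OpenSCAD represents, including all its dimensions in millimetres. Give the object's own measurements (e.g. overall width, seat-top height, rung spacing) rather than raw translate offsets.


An open-topped rectangular box: outside dimensions 493×200×208 mm, with a uniform wall and base thickness of 17 mm. The base is a full 493×200 slab on the floor; four walls sit on top of the base. The front and back walls (the −y and +y sides) span the full width; the two side walls fit between them.


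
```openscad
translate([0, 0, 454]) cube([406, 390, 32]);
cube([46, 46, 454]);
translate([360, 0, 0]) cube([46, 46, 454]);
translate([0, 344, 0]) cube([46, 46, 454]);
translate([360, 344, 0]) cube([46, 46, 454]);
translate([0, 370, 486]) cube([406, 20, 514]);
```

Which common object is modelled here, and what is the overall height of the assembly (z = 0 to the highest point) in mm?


A chair. The overall height is 1000 mm.

A slab on four corner posts with a tall panel at the back — a chair. The seat slab sits at z = 454 with thickness 32, and the 514 mm backrest starts at the seat top, so the overall height is 454 + 32 + 514 = 1000 mm.
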